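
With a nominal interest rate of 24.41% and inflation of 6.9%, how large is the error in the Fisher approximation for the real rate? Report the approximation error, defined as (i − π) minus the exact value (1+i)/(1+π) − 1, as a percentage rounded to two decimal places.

Approximate: r ≈ 24.410% − 6.900% = 17.5100%
Exact: (1 + 0.2441)/(1 + 0.0690) − 1 = 16.3798%
Error = 17.5100% − 16.3798% = 1.1302% → 1.13%.

1.13%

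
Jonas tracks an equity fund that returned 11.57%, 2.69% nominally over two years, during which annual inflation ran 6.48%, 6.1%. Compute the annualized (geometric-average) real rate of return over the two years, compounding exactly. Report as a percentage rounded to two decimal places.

Nominal growth factor = 1.1157 × 1.0269 = 1.14571233
Price-level growth factor = 1.0648 × 1.0610 = 1.12975280
Real growth factor = 1.14571233 / 1.12975280 = 1.01412657
Annualized real rate = 1.01412657^(1/2) − 1 = 0.7039% → 0.70%.

0.70%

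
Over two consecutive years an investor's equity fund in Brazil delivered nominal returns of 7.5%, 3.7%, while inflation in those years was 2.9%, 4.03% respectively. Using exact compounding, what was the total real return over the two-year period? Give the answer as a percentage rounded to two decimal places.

4.14%

Nominal growth factor = 1.0750 × 1.0370 = 1.114775
Price-level growth factor = 1.0290 × 1.0403 = 1.070469
Real growth factor = 1.114775 / 1.070469 = 1.041390
Total real return = 1.041390 − 1 → 4.14%.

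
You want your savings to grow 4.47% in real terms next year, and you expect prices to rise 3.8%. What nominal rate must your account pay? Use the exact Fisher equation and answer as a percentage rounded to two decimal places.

8.44%

(1 + i) = (1 + r)(1 + π) = 1.04470 × 1.03800 = 1.0843986
i = 1.0843986 − 1, so the required nominal rate is 8.44%.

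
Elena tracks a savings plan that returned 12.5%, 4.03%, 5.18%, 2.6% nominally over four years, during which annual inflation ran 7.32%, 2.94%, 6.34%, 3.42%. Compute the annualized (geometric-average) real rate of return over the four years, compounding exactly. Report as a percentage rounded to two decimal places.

0.97%

Compound the nominal returns: 1.1250 × 1.0403 × 1.0518 × 1.0260 = 1.26296597.
Compound inflation: 1.0732 × 1.0294 × 1.0634 × 1.0342 = 1.21497129.
Deflate: 1.26296597 / 1.21497129 = 1.03950272.
Annualized real rate = 1.03950272^(1/4) − 1 = 0.9733% → 0.97%.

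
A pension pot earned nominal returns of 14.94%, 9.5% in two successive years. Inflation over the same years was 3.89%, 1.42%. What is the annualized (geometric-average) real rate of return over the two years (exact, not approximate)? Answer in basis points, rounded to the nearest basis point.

929 basis points

Compound the nominal returns: 1.1494 × 1.0950 = 1.25859300.
Compound inflation: 1.0389 × 1.0142 = 1.05365238.
Deflate: 1.25859300 / 1.05365238 = 1.19450497.
Annualized real rate = 1.19450497^(1/2) − 1 = 9.2934% → 929 basis points.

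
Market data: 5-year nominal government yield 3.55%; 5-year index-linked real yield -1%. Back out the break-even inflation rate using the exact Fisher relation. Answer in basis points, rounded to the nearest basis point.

460 basis points

(1 + π) = (1 + i)/(1 + r) = 1.03550 / 0.99000 = 1.045960
Break-even inflation = 1.045960 − 1 → 460 basis points.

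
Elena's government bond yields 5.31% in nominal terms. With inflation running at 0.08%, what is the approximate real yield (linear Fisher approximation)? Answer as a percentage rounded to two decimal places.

r ≈ i − π = 5.31% − 0.08% = 5.23%.

5.23%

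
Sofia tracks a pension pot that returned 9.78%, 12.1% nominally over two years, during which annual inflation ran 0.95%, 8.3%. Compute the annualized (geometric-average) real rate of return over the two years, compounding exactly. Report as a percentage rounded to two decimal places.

6.10%

Compound the nominal returns: 1.0978 × 1.1210 = 1.23063380.
Compound inflation: 1.0095 × 1.0830 = 1.09328850.
Deflate: 1.23063380 / 1.09328850 = 1.12562585.
Annualized real rate = 1.12562585^(1/2) − 1 = 6.0955% → 6.10%.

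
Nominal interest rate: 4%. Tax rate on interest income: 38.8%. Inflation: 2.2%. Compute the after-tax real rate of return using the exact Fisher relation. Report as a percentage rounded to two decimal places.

After-tax nominal return = 4% × (1 − 0.388) = 2.4480%.
1 + r = 1.02448 / 1.02200 = 1.002427
After-tax real rate = 1.002427 − 1 → 0.24%.

0.24%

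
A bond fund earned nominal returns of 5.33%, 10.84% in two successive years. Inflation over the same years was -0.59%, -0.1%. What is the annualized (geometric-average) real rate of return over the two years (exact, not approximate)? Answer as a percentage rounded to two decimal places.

Compound the nominal returns: 1.0533 × 1.1084 = 1.16747772.
Compound inflation: 0.9941 × 0.9990 = 0.99310590.
Deflate: 1.16747772 / 0.99310590 = 1.17558230.
Annualized real rate = 1.17558230^(1/2) − 1 = 8.4243% → 8.42%.

8.42%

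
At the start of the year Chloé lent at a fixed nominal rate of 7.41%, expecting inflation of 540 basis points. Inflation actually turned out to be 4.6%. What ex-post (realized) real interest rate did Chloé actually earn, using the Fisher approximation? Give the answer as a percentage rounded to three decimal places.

2.810%

Ex-post: 7.41% − 4.6% = 2.810%
So the realized real rate is 2.810%.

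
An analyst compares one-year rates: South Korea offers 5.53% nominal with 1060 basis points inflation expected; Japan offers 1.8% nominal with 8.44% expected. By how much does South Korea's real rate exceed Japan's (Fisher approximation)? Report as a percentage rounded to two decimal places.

1.57%

South Korea: 5.53% − 10.6% = -5.070%
Japan: 1.8% − 8.44% = -6.640%
Differential = 1.570% → 1.57%.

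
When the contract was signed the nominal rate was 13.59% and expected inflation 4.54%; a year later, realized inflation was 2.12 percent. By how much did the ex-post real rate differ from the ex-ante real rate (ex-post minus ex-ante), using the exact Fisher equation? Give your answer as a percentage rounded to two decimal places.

Ex-ante: (1 + 0.1359)/(1 + 0.0454) − 1 = 8.6570%
Ex-post: (1 + 0.1359)/(1 + 0.0212) − 1 = 11.2319%
Difference (ex-post − ex-ante) = 2.5749% → 2.57%.

2.57%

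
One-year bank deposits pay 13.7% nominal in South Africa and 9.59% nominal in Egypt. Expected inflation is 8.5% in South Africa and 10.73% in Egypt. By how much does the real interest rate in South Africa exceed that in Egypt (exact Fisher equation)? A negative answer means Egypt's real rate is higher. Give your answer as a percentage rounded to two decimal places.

South Africa: (1 + 0.1370)/(1 + 0.0850) − 1 = 4.7926%
Egypt: (1 + 0.0959)/(1 + 0.1073) − 1 = -1.0295%
Differential = 4.7926% − (-1.0295%) = 5.8222% → 5.82%.

5.82%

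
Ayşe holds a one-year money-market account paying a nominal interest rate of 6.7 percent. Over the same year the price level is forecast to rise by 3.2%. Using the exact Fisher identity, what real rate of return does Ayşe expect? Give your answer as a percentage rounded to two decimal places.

1 + r = 1.06700 / 1.03200 = 1.033915
r = 1.033915 − 1 = 3.3915%, i.e. 3.39%.

3.39%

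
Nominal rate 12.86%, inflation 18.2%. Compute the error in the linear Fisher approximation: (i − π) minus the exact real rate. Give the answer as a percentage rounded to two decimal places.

Approximate: r ≈ 12.860% − 18.200% = -5.3400%
Exact: (1 + 0.1286)/(1 + 0.1820) − 1 = -4.5178%
Error = -5.3400% − (-4.5178%) = -0.8222% → -0.82%.

-0.82%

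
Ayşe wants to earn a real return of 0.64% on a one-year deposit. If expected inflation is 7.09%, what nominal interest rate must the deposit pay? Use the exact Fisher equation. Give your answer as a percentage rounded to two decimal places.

(1 + i) = (1 + r)(1 + π) = 1.00640 × 1.07090 = 1.07775376
i = 1.07775376 − 1, so the required nominal rate is 7.78%.

7.78%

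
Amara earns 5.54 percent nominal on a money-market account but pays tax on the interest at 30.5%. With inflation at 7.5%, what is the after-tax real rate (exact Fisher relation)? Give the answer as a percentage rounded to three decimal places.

After-tax nominal return = 5.54% × (1 − 0.305) = 3.8503%.
1 + r = 1.038503 / 1.07500 = 0.966049
After-tax real rate = 0.966049 − 1 → -3.395%.

-3.395%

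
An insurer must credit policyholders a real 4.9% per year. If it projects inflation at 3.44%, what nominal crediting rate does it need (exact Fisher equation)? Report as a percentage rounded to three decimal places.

(1 + i) = (1 + r)(1 + π) = 1.04900 × 1.03440 = 1.0850856
i = 1.0850856 − 1, so the required nominal rate is 8.509%.

8.509%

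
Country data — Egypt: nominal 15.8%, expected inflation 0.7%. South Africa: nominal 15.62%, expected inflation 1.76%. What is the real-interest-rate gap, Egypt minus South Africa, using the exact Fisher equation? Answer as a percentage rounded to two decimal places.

Egypt: (1 + 0.1580)/(1 + 0.0070) − 1 = 14.9950%
South Africa: (1 + 0.1562)/(1 + 0.0176) − 1 = 13.6203%
Differential = 14.9950% − 13.6203% = 1.3748% → 1.37%.

1.37%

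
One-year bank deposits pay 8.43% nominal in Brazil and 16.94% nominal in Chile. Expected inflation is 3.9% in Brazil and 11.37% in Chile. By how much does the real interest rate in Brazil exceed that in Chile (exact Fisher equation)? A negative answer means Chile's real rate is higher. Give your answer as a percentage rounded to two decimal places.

Brazil: (1 + 0.0843)/(1 + 0.0390) − 1 = 4.3600%
Chile: (1 + 0.1694)/(1 + 0.1137) − 1 = 5.0013%
Differential = 4.3600% − 5.0013% = -0.6414% → -0.64%.

-0.64%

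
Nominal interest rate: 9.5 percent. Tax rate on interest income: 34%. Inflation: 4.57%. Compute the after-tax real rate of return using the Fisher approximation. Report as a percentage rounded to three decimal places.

After-tax nominal return = 9.5% × (1 − 0.34) = 6.2700%.
r ≈ 6.2700% − 4.57% → 1.700%.

1.700%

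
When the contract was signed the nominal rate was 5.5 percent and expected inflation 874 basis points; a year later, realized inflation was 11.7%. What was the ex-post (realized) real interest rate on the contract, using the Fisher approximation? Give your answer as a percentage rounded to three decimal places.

Ex-post: 5.5% − 11.7% = -6.200%
So the realized real rate is -6.200%.

-6.200%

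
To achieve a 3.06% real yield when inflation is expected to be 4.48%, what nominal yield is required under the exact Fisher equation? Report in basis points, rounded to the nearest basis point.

(1 + i) = (1 + r)(1 + π) = 1.03060 × 1.04480 = 1.07677088
i = 1.07677088 − 1, so the required nominal rate is 768 basis points.

768 basis points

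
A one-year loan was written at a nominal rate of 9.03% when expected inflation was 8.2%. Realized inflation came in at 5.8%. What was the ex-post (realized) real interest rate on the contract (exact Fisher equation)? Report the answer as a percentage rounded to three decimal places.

3.053%

Ex-post: (1 + 0.0903)/(1 + 0.0580) − 1 = 3.0529%
So the realized real rate is 3.053%.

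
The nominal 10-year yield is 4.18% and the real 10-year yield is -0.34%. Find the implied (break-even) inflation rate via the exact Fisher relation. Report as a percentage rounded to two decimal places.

4.54%

(1 + π) = (1 + i)/(1 + r) = 1.04180 / 0.99660 = 1.045354
Break-even inflation = 1.045354 − 1 → 4.54%.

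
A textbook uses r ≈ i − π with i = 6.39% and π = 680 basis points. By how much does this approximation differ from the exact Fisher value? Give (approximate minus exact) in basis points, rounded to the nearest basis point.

-3 basis points

Approximate: r ≈ 6.390% − 6.800% = -0.4100%
Exact: (1 + 0.0639)/(1 + 0.0680) − 1 = -0.3839%
Error = -0.4100% − (-0.3839%) = -0.0261% → -3 basis points.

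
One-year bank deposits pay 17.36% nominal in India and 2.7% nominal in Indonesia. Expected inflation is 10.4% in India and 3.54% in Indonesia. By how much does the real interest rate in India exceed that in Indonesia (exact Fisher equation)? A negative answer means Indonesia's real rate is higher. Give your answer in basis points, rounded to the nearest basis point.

712 basis points

India: (1 + 0.1736)/(1 + 0.1040) − 1 = 6.3043%
Indonesia: (1 + 0.0270)/(1 + 0.0354) − 1 = -0.8113%
Differential = 6.3043% − (-0.8113%) = 7.1156% → 712 basis points.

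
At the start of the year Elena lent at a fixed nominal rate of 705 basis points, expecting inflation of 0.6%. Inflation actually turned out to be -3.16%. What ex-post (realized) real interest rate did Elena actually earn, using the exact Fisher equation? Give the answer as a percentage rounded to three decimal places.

Ex-post: (1 + 0.0705)/(1 − 0.0316) − 1 = 10.5432%
So the realized real rate is 10.543%.

10.543%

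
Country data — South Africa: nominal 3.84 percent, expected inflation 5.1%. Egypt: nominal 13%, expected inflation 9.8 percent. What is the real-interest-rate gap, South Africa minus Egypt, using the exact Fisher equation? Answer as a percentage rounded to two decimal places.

-4.11%

South Africa: (1 + 0.0384)/(1 + 0.0510) − 1 = -1.1989%
Egypt: (1 + 0.1300)/(1 + 0.0980) − 1 = 2.9144%
Differential = -1.1989% − 2.9144% = -4.1132% → -4.11%.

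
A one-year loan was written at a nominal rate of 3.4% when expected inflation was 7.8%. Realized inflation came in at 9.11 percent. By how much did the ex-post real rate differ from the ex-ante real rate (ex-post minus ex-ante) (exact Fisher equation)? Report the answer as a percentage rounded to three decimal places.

-1.152%

Ex-ante: (1 + 0.0340)/(1 + 0.0780) − 1 = -4.0816%
Ex-post: (1 + 0.0340)/(1 + 0.0911) − 1 = -5.2333%
Difference (ex-post − ex-ante) = -1.1516% → -1.152%.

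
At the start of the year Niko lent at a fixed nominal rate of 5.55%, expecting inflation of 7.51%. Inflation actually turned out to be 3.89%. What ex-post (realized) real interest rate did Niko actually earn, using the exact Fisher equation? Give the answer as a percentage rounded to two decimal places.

Ex-post: (1 + 0.0555)/(1 + 0.0389) − 1 = 1.5978%
So the realized real rate is 1.60%.

1.60%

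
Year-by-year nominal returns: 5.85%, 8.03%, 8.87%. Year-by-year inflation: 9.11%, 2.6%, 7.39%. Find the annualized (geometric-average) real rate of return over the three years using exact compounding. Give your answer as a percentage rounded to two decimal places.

1.17%

Nominal growth factor = 1.0585 × 1.0803 × 1.0887 = 1.24492578
Price-level growth factor = 1.0911 × 1.0260 × 1.0739 = 1.20219733
Real growth factor = 1.24492578 / 1.20219733 = 1.03554196
Annualized real rate = 1.03554196^(1/3) − 1 = 1.1710% → 1.17%.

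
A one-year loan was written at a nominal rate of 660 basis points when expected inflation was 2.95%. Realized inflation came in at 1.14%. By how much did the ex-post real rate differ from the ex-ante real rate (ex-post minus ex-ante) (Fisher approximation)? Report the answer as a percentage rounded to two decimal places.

1.81%

Ex-ante: 6.6% − 2.95% = 3.650%
Ex-post: 6.6% − 1.14% = 5.460%
Difference (ex-post − ex-ante) = 1.8100% → 1.81%.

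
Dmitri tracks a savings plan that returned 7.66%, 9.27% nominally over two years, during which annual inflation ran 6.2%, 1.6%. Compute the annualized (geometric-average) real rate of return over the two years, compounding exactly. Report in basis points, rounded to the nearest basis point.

442 basis points

Nominal growth factor = 1.0766 × 1.0927 = 1.17640082
Price-level growth factor = 1.0620 × 1.0160 = 1.07899200
Real growth factor = 1.17640082 / 1.07899200 = 1.09027761
Annualized real rate = 1.09027761^(1/2) − 1 = 4.4164% → 442 basis points.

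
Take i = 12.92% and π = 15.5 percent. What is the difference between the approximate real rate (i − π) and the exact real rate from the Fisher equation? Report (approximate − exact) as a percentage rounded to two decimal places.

Approximate: r ≈ 12.920% − 15.500% = -2.5800%
Exact: (1 + 0.1292)/(1 + 0.1550) − 1 = -2.2338%
Error = -2.5800% − (-2.2338%) = -0.3462% → -0.35%.

-0.35%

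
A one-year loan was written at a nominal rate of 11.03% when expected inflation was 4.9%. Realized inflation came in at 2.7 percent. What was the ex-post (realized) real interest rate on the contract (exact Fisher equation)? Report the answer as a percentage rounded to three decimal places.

Ex-post: (1 + 0.1103)/(1 + 0.0270) − 1 = 8.1110%
So the realized real rate is 8.111%.

8.111%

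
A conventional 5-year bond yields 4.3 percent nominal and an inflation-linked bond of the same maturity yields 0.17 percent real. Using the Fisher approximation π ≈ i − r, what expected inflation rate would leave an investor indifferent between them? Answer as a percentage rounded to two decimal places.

π ≈ i − r = 4.3% − 0.17% → 4.13%.

4.13%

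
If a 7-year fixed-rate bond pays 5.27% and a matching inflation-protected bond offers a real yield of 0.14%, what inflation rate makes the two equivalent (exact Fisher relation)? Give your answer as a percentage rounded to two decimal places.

(1 + π) = (1 + i)/(1 + r) = 1.05270 / 1.00140 = 1.051228
Break-even inflation = 1.051228 − 1 → 5.12%.

5.12%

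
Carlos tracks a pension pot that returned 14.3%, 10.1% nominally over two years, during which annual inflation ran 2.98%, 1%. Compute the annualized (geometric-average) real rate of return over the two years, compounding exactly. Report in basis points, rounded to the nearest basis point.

Compound the nominal returns: 1.1430 × 1.1010 = 1.25844300.
Compound inflation: 1.0298 × 1.0100 = 1.04009800.
Deflate: 1.25844300 / 1.04009800 = 1.20992733.
Annualized real rate = 1.20992733^(1/2) − 1 = 9.9967% → 1000 basis points.

1000 basis points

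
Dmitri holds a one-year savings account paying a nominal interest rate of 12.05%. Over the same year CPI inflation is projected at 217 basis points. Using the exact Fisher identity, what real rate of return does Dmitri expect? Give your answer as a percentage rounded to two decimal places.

9.67%

1 + r = 1.12050 / 1.02170 = 1.096702
r = 1.096702 − 1 = 9.6702%, i.e. 9.67%.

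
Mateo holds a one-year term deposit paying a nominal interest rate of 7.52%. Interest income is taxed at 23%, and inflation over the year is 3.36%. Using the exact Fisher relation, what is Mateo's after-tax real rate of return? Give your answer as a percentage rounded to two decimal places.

After-tax nominal return = 7.52% × (1 − 0.23) = 5.7904%.
1 + r = 1.057904 / 1.03360 = 1.023514
After-tax real rate = 1.023514 − 1 → 2.35%.

2.35%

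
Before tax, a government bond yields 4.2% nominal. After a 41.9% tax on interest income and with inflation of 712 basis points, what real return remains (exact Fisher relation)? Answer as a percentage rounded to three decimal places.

-4.369%

After-tax nominal return = 4.2% × (1 − 0.419) = 2.4402%.
1 + r = 1.024402 / 1.07120 = 0.956313
After-tax real rate = 0.956313 − 1 → -4.369%.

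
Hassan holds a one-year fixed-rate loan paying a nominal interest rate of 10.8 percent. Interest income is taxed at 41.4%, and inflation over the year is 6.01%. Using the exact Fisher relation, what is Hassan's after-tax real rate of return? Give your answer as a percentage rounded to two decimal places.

After-tax nominal return = 10.8% × (1 − 0.414) = 6.3288%.
1 + r = 1.063288 / 1.06010 = 1.003007
After-tax real rate = 1.003007 − 1 → 0.30%.

0.30%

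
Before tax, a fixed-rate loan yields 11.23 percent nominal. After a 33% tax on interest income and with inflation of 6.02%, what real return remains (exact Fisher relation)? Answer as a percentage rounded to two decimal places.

After-tax nominal return = 11.23% × (1 − 0.33) = 7.5241%.
1 + r = 1.075241 / 1.06020 = 1.014187
After-tax real rate = 1.014187 − 1 → 1.42%.

1.42%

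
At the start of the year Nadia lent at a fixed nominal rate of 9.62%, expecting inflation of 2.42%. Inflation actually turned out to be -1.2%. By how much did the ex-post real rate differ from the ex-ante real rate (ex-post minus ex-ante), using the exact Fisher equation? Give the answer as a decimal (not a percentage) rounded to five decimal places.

0.03922

Ex-ante: (1 + 0.0962)/(1 + 0.0242) − 1 = 7.02988%
Ex-post: (1 + 0.0962)/(1 − 0.0120) − 1 = 10.95142%
Difference (ex-post − ex-ante) = 3.92154% → 0.03922.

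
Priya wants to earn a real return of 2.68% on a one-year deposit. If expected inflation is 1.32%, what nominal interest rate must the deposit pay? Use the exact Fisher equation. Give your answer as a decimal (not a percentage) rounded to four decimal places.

(1 + i) = (1 + r)(1 + π) = 1.02680 × 1.01320 = 1.04035376
i = 1.04035376 − 1, so the required nominal rate is 0.0404.

0.0404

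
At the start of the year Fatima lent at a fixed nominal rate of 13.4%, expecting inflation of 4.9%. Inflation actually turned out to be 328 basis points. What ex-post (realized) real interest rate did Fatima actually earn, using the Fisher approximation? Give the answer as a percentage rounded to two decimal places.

10.12%

Ex-post: 13.4% − 3.28% = 10.120%
So the realized real rate is 10.12%.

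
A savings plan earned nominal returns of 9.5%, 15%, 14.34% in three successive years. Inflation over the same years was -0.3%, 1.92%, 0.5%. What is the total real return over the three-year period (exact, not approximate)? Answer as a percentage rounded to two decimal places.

Compound the nominal returns: 1.0950 × 1.1500 × 1.1434 = 1.439826.
Compound inflation: 0.9970 × 1.0192 × 1.0050 = 1.021223.
Deflate: 1.439826 / 1.021223 = 1.409904.
Total real return = 1.409904 − 1 → 40.99%.

40.99%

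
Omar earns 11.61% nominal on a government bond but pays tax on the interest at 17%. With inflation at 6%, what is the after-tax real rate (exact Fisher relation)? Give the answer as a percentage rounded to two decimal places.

After-tax nominal return = 11.61% × (1 − 0.17) = 9.6363%.
1 + r = 1.096363 / 1.06000 = 1.034305
After-tax real rate = 1.034305 − 1 → 3.43%.

3.43%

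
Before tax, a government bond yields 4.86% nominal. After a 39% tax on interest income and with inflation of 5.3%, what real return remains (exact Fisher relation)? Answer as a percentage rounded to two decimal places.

-2.22%

After-tax nominal return = 4.86% × (1 − 0.39) = 2.9646%.
1 + r = 1.029646 / 1.05300 = 0.977821
After-tax real rate = 0.977821 − 1 → -2.22%.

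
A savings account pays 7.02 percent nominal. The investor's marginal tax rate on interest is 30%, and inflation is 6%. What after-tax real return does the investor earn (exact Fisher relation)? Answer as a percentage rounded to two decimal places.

After-tax nominal return = 7.02% × (1 − 0.3) = 4.9140%.
1 + r = 1.04914 / 1.06000 = 0.989755
After-tax real rate = 0.989755 − 1 → -1.02%.

-1.02%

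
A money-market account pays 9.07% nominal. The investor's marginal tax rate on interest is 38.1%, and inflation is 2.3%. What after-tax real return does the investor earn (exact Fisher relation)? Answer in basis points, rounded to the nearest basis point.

After-tax nominal return = 9.07% × (1 − 0.381) = 5.61433%.
1 + r = 1.0561433 / 1.02300 = 1.032398
After-tax real rate = 1.032398 − 1 → 324 basis points.

324 basis points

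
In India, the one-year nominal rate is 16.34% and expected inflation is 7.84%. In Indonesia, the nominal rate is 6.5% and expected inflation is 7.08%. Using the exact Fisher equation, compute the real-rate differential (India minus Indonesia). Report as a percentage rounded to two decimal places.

8.42%

India: (1 + 0.1634)/(1 + 0.0784) − 1 = 7.8820%
Indonesia: (1 + 0.0650)/(1 + 0.0708) − 1 = -0.5417%
Differential = 7.8820% − (-0.5417%) = 8.4237% → 8.42%.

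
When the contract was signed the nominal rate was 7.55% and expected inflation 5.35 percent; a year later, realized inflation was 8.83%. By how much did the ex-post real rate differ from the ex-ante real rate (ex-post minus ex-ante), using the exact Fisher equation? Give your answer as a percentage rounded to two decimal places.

-3.26%

Ex-ante: (1 + 0.0755)/(1 + 0.0535) − 1 = 2.0883%
Ex-post: (1 + 0.0755)/(1 + 0.0883) − 1 = -1.1761%
Difference (ex-post − ex-ante) = -3.2644% → -3.26%.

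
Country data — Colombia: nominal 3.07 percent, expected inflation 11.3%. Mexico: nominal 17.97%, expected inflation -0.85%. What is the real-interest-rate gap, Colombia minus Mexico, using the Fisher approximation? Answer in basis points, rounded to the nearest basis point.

-2705 basis points

Colombia: 3.07% − 11.3% = -8.230%
Mexico: 17.97% − (-0.85%) = 18.820%
Differential = -27.050% → -2705 basis points.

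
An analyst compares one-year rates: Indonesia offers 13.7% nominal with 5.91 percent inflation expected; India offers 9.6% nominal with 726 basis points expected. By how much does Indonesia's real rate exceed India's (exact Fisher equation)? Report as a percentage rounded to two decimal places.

Indonesia: (1 + 0.1370)/(1 + 0.0591) − 1 = 7.3553%
India: (1 + 0.0960)/(1 + 0.0726) − 1 = 2.1816%
Differential = 7.3553% − 2.1816% = 5.1737% → 5.17%.

5.17%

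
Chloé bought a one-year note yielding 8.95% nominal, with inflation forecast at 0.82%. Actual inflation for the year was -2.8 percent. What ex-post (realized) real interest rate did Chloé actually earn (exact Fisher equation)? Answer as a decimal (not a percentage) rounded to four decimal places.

Ex-post: (1 + 0.0895)/(1 − 0.0280) − 1 = 12.0885%
So the realized real rate is 0.1209.

0.1209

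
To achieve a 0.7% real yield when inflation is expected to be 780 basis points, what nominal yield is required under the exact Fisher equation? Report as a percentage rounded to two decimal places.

8.55%

(1 + i) = (1 + r)(1 + π) = 1.00700 × 1.07800 = 1.085546
i = 1.085546 − 1, so the required nominal rate is 8.55%.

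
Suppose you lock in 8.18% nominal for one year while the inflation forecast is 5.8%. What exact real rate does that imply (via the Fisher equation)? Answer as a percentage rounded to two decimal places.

2.25%

By the Fisher equation, 1 + r = (1 + i)/(1 + π).
1 + r = 1.08180 / 1.05800 = 1.022495
r = 1.022495 − 1 = 2.2495%, i.e. 2.25%.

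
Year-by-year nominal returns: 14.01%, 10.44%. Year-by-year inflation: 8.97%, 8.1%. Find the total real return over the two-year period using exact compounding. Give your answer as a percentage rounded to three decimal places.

Compound the nominal returns: 1.1401 × 1.1044 = 1.259126.
Compound inflation: 1.0897 × 1.0810 = 1.177966.
Deflate: 1.259126 / 1.177966 = 1.068899.
Total real return = 1.068899 − 1 → 6.890%.

6.890%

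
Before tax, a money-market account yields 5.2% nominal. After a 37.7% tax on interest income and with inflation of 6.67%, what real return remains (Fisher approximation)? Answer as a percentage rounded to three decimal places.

-3.430%

After-tax nominal return = 5.2% × (1 − 0.377) = 3.2396%.
r ≈ 3.2396% − 6.67% → -3.430%.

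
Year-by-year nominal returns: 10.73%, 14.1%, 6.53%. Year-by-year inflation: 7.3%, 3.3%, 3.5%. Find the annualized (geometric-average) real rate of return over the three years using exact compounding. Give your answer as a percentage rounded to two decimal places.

5.47%

Compound the nominal returns: 1.1073 × 1.1410 × 1.0653 = 1.34593123.
Compound inflation: 1.0730 × 1.0330 × 1.0350 = 1.14720332.
Deflate: 1.34593123 / 1.14720332 = 1.17322816.
Annualized real rate = 1.17322816^(1/3) − 1 = 5.4696% → 5.47%.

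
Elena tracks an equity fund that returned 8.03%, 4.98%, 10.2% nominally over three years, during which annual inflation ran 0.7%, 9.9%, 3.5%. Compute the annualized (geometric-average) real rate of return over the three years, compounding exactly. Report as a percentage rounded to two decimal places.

Nominal growth factor = 1.0803 × 1.0498 × 1.1020 = 1.24977703
Price-level growth factor = 1.0070 × 1.0990 × 1.0350 = 1.14542726
Real growth factor = 1.24977703 / 1.14542726 = 1.09110118
Annualized real rate = 1.09110118^(1/3) − 1 = 2.9489% → 2.95%.

2.95%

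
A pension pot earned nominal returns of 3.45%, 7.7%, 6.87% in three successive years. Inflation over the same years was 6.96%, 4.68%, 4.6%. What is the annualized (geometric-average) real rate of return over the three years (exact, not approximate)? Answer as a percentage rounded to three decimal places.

0.553%

Nominal growth factor = 1.0345 × 1.0770 × 1.0687 = 1.19069905
Price-level growth factor = 1.0696 × 1.0468 × 1.0460 = 1.17116151
Real growth factor = 1.19069905 / 1.17116151 = 1.01668219
Annualized real rate = 1.01668219^(1/3) − 1 = 0.5530% → 0.553%.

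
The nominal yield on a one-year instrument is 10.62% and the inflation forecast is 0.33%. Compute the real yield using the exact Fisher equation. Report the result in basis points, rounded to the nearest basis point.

1026 basis points

By the Fisher equation, 1 + r = (1 + i)/(1 + π).
1 + r = 1.10620 / 1.00330 = 1.102562
r = 1.102562 − 1 = 10.2562%, i.e. 1026 basis points.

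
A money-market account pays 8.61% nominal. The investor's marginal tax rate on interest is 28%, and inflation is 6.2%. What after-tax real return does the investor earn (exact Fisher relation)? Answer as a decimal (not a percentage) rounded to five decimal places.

-0.00001

After-tax nominal return = 8.61% × (1 − 0.28) = 6.1992%.
1 + r = 1.061992 / 1.06200 = 0.999992
After-tax real rate = 0.999992 − 1 → -0.00001.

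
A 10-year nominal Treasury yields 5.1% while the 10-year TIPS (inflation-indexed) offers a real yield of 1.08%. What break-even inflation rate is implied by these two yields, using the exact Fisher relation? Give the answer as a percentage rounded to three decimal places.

(1 + π) = (1 + i)/(1 + r) = 1.05100 / 1.01080 = 1.039770
Break-even inflation = 1.039770 − 1 → 3.977%.

3.977%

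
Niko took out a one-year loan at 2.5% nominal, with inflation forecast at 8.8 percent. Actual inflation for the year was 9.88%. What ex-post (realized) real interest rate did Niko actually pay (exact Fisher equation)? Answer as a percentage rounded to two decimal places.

Ex-post: (1 + 0.0250)/(1 + 0.0988) − 1 = -6.7164%
So the realized real rate is -6.72%.

-6.72%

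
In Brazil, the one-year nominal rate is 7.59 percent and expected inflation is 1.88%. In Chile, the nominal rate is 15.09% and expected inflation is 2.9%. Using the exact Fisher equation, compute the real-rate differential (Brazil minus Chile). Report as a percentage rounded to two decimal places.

-6.24%

Brazil: (1 + 0.0759)/(1 + 0.0188) − 1 = 5.6046%
Chile: (1 + 0.1509)/(1 + 0.0290) − 1 = 11.8465%
Differential = 5.6046% − 11.8465% = -6.2418% → -6.24%.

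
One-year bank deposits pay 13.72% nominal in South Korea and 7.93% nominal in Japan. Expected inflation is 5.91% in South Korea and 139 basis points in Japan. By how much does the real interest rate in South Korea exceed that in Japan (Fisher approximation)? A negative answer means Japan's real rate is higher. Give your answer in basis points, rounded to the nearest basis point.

South Korea: 13.72% − 5.91% = 7.810%
Japan: 7.93% − 1.39% = 6.540%
Differential = 1.270% → 127 basis points.

127 basis points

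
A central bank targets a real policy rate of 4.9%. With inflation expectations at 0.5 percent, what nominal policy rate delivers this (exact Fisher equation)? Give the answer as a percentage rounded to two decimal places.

(1 + i) = (1 + r)(1 + π) = 1.04900 × 1.00500 = 1.054245
i = 1.054245 − 1, so the required nominal rate is 5.42%.

5.42%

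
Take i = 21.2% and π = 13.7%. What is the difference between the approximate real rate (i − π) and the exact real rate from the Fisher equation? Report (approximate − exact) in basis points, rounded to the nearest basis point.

Approximate: r ≈ 21.200% − 13.700% = 7.5000%
Exact: (1 + 0.2120)/(1 + 0.1370) − 1 = 6.5963%
Error = 7.5000% − 6.5963% = 0.9037% → 90 basis points.

90 basis points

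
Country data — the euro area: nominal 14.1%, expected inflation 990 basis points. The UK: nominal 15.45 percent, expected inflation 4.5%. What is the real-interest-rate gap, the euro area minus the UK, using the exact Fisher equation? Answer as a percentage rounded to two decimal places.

-6.66%

The euro area: (1 + 0.1410)/(1 + 0.0990) − 1 = 3.8217%
The UK: (1 + 0.1545)/(1 + 0.0450) − 1 = 10.4785%
Differential = 3.8217% − 10.4785% = -6.6568% → -6.66%.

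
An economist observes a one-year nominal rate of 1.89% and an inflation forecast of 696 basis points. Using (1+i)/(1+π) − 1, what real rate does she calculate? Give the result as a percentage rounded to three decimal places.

1 + r = 1.01890 / 1.06960 = 0.952599
r = 0.952599 − 1 = -4.7401%, i.e. -4.740%.

-4.740%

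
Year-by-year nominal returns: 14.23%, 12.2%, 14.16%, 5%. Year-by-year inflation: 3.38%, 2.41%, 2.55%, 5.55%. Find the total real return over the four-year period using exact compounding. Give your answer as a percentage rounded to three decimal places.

34.061%

Compound the nominal returns: 1.1423 × 1.1220 × 1.1416 × 1.0500 = 1.536301.
Compound inflation: 1.0338 × 1.0241 × 1.0255 × 1.0555 = 1.145969.
Deflate: 1.536301 / 1.145969 = 1.340613.
Total real return = 1.340613 − 1 → 34.061%.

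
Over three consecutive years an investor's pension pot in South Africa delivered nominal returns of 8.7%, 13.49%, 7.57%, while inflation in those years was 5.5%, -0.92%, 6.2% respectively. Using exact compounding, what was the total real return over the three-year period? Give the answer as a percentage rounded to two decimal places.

Compound the nominal returns: 1.0870 × 1.1349 × 1.0757 = 1.327023.
Compound inflation: 1.0550 × 0.9908 × 1.0620 = 1.110102.
Deflate: 1.327023 / 1.110102 = 1.195406.
Total real return = 1.195406 − 1 → 19.54%.

19.54%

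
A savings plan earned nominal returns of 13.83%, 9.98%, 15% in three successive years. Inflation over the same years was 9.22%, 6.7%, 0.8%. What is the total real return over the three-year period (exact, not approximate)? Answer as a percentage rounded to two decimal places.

Nominal growth factor = 1.1383 × 1.0998 × 1.1500 = 1.439688
Price-level growth factor = 1.0922 × 1.0670 × 1.0080 = 1.174700
Real growth factor = 1.439688 / 1.174700 = 1.225579
Total real return = 1.225579 − 1 → 22.56%.

22.56%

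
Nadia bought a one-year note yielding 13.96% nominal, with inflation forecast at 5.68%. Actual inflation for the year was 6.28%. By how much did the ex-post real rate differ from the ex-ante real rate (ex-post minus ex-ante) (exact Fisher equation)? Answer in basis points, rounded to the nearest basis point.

Ex-ante: (1 + 0.1396)/(1 + 0.0568) − 1 = 7.8350%
Ex-post: (1 + 0.1396)/(1 + 0.0628) − 1 = 7.2262%
Difference (ex-post − ex-ante) = -0.6088% → -61 basis points.

-61 basis points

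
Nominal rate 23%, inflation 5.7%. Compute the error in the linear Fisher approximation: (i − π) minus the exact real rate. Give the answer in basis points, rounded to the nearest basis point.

Approximate: r ≈ 23.000% − 5.700% = 17.3000%
Exact: (1 + 0.2300)/(1 + 0.0570) − 1 = 16.3671%
Error = 17.3000% − 16.3671% = 0.9329% → 93 basis points.

93 basis points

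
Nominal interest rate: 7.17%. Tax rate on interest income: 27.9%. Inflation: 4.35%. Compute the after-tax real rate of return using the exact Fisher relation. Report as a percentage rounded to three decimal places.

After-tax nominal return = 7.17% × (1 − 0.279) = 5.16957%.
1 + r = 1.0516957 / 1.04350 = 1.007854
After-tax real rate = 1.007854 − 1 → 0.785%.

0.785%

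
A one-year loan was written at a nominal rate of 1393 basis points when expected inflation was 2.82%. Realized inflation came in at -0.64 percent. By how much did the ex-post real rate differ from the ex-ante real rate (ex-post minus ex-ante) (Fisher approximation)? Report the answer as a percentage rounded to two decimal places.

Ex-ante: 13.93% − 2.82% = 11.110%
Ex-post: 13.93% − (-0.64%) = 14.570%
Difference (ex-post − ex-ante) = 3.4600% → 3.46%.

3.46%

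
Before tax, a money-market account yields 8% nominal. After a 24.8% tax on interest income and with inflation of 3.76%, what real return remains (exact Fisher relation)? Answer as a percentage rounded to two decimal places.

After-tax nominal return = 8% × (1 − 0.248) = 6.0160%.
1 + r = 1.06016 / 1.03760 = 1.021742
After-tax real rate = 1.021742 − 1 → 2.17%.

2.17%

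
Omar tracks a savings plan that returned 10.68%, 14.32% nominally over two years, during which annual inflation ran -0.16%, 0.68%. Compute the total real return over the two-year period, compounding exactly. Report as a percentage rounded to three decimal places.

25.876%

Nominal growth factor = 1.1068 × 1.1432 = 1.265294
Price-level growth factor = 0.9984 × 1.0068 = 1.005189
Real growth factor = 1.265294 / 1.005189 = 1.258762
Total real return = 1.258762 − 1 → 25.876%.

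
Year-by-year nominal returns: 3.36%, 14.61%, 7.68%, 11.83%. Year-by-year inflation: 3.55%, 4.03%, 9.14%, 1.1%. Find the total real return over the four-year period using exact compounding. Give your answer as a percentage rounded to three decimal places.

20.012%

Compound the nominal returns: 1.0336 × 1.1461 × 1.0768 × 1.1183 = 1.426489.
Compound inflation: 1.0355 × 1.0403 × 1.0914 × 1.0110 = 1.188622.
Deflate: 1.426489 / 1.188622 = 1.200120.
Total real return = 1.200120 − 1 → 20.012%.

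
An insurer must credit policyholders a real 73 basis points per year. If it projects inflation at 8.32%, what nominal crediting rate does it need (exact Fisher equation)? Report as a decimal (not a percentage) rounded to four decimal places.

0.0911

(1 + i) = (1 + r)(1 + π) = 1.00730 × 1.08320 = 1.09110736
i = 1.09110736 − 1, so the required nominal rate is 0.0911.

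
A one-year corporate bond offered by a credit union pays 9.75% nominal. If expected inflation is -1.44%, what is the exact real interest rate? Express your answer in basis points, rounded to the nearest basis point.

1 + r = 1.09750 / 0.98560 = 1.113535
r = 1.113535 − 1 = 11.3535%, i.e. 1135 basis points.

1135 basis points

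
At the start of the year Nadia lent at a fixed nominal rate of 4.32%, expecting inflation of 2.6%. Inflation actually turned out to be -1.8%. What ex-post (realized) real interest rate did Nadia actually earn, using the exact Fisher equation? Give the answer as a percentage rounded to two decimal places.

6.23%

Ex-post: (1 + 0.0432)/(1 − 0.0180) − 1 = 6.2322%
So the realized real rate is 6.23%.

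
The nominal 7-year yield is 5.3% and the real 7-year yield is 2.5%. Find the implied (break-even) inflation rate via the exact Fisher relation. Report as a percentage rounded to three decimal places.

(1 + π) = (1 + i)/(1 + r) = 1.05300 / 1.02500 = 1.027317
Break-even inflation = 1.027317 − 1 → 2.732%.

2.732%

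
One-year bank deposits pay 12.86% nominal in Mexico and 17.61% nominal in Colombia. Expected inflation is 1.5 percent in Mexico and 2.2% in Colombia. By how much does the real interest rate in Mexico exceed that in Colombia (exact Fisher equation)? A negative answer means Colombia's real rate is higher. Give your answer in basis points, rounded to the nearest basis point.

-389 basis points

Mexico: (1 + 0.1286)/(1 + 0.0150) − 1 = 11.1921%
Colombia: (1 + 0.1761)/(1 + 0.0220) − 1 = 15.0783%
Differential = 11.1921% − 15.0783% = -3.8862% → -389 basis points.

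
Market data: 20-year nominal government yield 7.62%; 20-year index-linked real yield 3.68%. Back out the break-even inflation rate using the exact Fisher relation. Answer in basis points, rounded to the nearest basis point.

(1 + π) = (1 + i)/(1 + r) = 1.07620 / 1.03680 = 1.038002
Break-even inflation = 1.038002 − 1 → 380 basis points.

380 basis points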